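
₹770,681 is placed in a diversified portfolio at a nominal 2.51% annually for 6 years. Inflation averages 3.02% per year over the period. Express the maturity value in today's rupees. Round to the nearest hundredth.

₹748,070.93

Nominal value at maturity: ₹770,681 × (1 + 2.51%)^6 ≈ ₹894,276.98.
Price-level factor over 6 years: (1 + 3.02%)^6 ≈ 1.1954441009.
Dividing the nominal maturity value by the price-level factor gives the value in today's money.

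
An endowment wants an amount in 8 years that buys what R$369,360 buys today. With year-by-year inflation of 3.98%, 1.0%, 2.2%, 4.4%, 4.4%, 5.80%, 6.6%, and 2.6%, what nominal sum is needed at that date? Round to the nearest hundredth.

R$499,992.14

Cumulative price-level factor: 1.0398 × 1.010 × 1.022 × 1.044 × 1.044 × 1.0580 × 1.066 × 1.026 ≈ 1.3536715865.
The nominal amount required is R$369,360 scaled up by that factor.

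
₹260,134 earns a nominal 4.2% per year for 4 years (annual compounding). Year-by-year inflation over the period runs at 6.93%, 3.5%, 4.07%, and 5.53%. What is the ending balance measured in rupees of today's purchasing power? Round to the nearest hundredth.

Nominal value at maturity: ₹260,134 × (1 + 4.2%)^4 ≈ ₹306,667.67.
Price-level factor over 4 years: 1.0693 × 1.035 × 1.0407 × 1.0553 ≈ 1.2154620662.
Dividing the nominal maturity value by the price-level factor gives the value in today's money.

₹252,305.42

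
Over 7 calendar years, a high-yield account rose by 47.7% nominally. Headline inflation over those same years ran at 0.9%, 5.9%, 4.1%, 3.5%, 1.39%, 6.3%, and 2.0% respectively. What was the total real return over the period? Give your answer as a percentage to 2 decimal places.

16.70%

Cumulative inflation factor: 1.009 × 1.059 × 1.041 × 1.035 × 1.0139 × 1.063 × 1.020 ≈ 1.26563.
Nominal growth factor: 1.47700. Real growth factor = 1.47700 / 1.26563 ≈ 1.16701.
Total real return ≈ 16.7008%.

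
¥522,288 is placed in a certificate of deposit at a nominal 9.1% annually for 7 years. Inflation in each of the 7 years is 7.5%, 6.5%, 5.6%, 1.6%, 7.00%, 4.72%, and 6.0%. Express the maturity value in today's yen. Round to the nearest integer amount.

¥658,640

Nominal value at maturity: ¥522,288 × (1 + 9.1%)^7 ≈ ¥960,911.
Price-level factor over 7 years: 1.075 × 1.065 × 1.056 × 1.016 × 1.0700 × 1.0472 × 1.060 ≈ 1.4589317464.
Dividing the nominal maturity value by the price-level factor gives the value in today's money.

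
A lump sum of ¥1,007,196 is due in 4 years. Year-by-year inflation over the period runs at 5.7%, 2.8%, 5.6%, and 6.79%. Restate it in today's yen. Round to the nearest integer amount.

Price-level factor over 4 years: 1.057 × 1.028 × 1.056 × 1.0679 ≈ 1.2253569170.
Purchasing power today: ¥1,007,196 divided by that factor.

¥821,961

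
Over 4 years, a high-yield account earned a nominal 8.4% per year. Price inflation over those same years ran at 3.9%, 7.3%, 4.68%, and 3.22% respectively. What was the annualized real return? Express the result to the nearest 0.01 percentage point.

3.47%

Cumulative inflation factor: 1.039 × 1.073 × 1.0468 × 1.0322 ≈ 1.20460.
Nominal growth factor: 1.38076. Real growth factor = 1.38076 / 1.20460 ≈ 1.14624.
Annualized: 1.14624^(1/4) − 1 ≈ 0.03471.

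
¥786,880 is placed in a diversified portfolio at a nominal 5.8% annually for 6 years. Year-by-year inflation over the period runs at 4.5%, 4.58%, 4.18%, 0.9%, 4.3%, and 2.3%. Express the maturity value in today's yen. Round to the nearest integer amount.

Nominal value at maturity: ¥786,880 × (1 + 5.8%)^6 ≈ ¥1,103,627.
Price-level factor over 6 years: 1.045 × 1.0458 × 1.0418 × 1.009 × 1.043 × 1.023 ≈ 1.2257457311.
The maturity value deflated by that factor is the answer in today's purchasing power.

¥900,372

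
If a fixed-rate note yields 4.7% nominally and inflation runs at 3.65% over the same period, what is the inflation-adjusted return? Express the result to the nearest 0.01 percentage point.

Real return via the Fisher equation: (1 + 4.7%)/(1 + 3.65%) − 1 = 1.047/1.0365 − 1 ≈ 0.01013.

1.01%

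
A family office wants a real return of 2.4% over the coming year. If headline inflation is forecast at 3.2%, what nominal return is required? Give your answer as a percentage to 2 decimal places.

By the Fisher equation, 1 + r_nom = (1 + 2.4%)(1 + 3.2%) = 1.024 × 1.032 = 1.056768.
So r_nom = 5.6768%.

5.68%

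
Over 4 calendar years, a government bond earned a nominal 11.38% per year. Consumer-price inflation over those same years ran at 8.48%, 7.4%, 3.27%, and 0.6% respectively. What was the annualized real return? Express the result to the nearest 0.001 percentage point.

6.188%

Cumulative inflation factor: 1.0848 × 1.074 × 1.0327 × 1.006 ≈ 1.21039.
Nominal growth factor: 1.53897. Real growth factor = 1.53897 / 1.21039 ≈ 1.27146.
Annualized: 1.27146^(1/4) − 1 ≈ 0.06188.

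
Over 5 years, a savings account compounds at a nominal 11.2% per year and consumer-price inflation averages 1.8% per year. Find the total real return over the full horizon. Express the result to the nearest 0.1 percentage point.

The annual real rate is (1+11.2%)/(1+1.8%) − 1 = 9.2338%.
Compounded over 5 years: (1 + 0.092338)^5 − 1 ≈ 0.55520.

55.5%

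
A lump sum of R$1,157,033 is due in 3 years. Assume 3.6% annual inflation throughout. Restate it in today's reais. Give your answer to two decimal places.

R$1,040,558.45

Price-level factor over 3 years: (1 + 3.6%)^3 = 1.111934656.
Purchasing power today: R$1,157,033 divided by that factor.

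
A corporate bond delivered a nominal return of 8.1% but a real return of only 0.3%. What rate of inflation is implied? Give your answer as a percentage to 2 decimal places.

7.78%

From (1+r_nom) = (1+r_real)(1+π), we get 1+π = (1 + 8.1%)/(1 + 0.3%) = 1.081/1.003 ≈ 1.07777.
So π ≈ 7.7767%.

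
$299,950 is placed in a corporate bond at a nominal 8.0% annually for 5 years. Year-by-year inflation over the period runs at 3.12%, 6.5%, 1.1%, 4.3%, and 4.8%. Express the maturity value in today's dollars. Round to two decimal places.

Nominal value at maturity: $299,950 × (1 + 8.0%)^5 ≈ $440,724.96.
Price-level factor over 5 years: 1.0312 × 1.065 × 1.011 × 1.043 × 1.048 ≈ 1.2136382590.
The maturity value deflated by that factor is the answer in today's purchasing power.

$363,143.59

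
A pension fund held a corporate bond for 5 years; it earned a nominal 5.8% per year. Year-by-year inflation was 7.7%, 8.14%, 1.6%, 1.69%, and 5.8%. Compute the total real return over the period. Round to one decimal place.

Cumulative inflation factor: 1.077 × 1.0814 × 1.016 × 1.0169 × 1.058 ≈ 1.27309.
Nominal growth factor: 1.32565. Real growth factor = 1.32565 / 1.27309 ≈ 1.04128.
Total real return ≈ 4.1283%.

4.1%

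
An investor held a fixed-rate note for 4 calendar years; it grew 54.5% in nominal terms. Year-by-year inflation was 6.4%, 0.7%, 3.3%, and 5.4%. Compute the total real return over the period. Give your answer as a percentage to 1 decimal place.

Cumulative inflation factor: 1.064 × 1.007 × 1.033 × 1.054 ≈ 1.16657.
Nominal growth factor: 1.54500. Real growth factor = 1.54500 / 1.16657 ≈ 1.32439.
Total real return ≈ 32.4392%.

32.4%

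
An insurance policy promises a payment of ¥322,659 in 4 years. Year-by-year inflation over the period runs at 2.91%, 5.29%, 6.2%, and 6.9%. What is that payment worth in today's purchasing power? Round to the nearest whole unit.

¥262,299

Price-level factor over 4 years: 1.0291 × 1.0529 × 1.062 × 1.069 ≈ 1.2301184316.
Purchasing power today: ¥322,659 divided by that factor.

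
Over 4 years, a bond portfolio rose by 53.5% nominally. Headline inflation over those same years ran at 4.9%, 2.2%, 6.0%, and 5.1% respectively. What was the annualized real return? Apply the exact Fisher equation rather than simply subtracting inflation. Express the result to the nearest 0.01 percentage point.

Cumulative inflation factor: 1.049 × 1.022 × 1.060 × 1.051 ≈ 1.19436.
Nominal growth factor: 1.53500. Real growth factor = 1.53500 / 1.19436 ≈ 1.28521.
Annualized: 1.28521^(1/4) − 1 ≈ 0.06474.

6.47%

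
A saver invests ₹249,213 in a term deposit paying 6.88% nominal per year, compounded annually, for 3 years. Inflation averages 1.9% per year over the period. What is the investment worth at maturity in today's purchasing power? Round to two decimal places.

₹287,565.96

Nominal value at maturity: ₹249,213 × (1 + 6.88%)^3 ≈ ₹304,270.63.
Price-level factor over 3 years: (1 + 1.9%)^3 = 1.058089859.
Dividing the nominal maturity value by the price-level factor gives the value in today's money.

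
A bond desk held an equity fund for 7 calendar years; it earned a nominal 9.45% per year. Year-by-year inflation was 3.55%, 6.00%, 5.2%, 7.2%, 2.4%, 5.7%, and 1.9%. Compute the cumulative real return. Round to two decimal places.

37.81%

Cumulative inflation factor: 1.0355 × 1.0600 × 1.052 × 1.072 × 1.024 × 1.057 × 1.019 ≈ 1.36526.
Nominal growth factor: 1.88153. Real growth factor = 1.88153 / 1.36526 ≈ 1.37814.
Total real return ≈ 37.8144%.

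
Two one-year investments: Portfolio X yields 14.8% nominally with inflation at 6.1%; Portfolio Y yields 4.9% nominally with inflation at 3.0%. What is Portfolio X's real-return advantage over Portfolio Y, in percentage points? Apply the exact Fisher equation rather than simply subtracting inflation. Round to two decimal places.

Portfolio X real return: 1.148/1.061 − 1 = 8.200%.
Portfolio Y real return: 1.049/1.030 − 1 = 1.845%.
Difference: 8.200 − 1.845 = 6.355 pp.

6.36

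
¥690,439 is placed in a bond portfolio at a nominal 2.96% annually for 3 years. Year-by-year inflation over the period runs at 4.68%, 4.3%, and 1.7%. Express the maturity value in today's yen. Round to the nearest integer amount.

¥678,675

Nominal value at maturity: ¥690,439 × (1 + 2.96%)^3 ≈ ¥753,583.
Price-level factor over 3 years: 1.0468 × 1.043 × 1.017 = 1.1103732108.
Dividing the nominal maturity value by the price-level factor gives the value in today's money.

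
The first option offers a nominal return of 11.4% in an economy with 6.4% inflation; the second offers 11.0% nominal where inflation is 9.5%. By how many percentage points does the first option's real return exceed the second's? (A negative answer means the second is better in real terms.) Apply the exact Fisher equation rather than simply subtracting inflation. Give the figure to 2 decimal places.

The first option real return: 1.114/1.064 − 1 = 4.699%.
The second real return: 1.110/1.095 − 1 = 1.370%.
Difference: 4.699 − 1.370 = 3.329 pp.

3.33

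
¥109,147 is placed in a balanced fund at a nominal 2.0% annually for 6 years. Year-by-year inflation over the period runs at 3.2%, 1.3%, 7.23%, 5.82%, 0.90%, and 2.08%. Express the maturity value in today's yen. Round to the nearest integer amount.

¥100,602

Nominal value at maturity: ¥109,147 × (1 + 2.0%)^6 ≈ ¥122,917.
Price-level factor over 6 years: 1.032 × 1.013 × 1.0723 × 1.0582 × 1.0090 × 1.0208 ≈ 1.2218138208.
The maturity value deflated by that factor is the answer in today's purchasing power.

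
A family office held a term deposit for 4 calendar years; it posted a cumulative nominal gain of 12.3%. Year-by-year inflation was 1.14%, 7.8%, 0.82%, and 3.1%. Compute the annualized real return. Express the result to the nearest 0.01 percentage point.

Cumulative inflation factor: 1.0114 × 1.078 × 1.0082 × 1.031 ≈ 1.13331.
Nominal growth factor: 1.12300. Real growth factor = 1.12300 / 1.13331 ≈ 0.99091.
Annualized: 0.99091^(1/4) − 1 ≈ -0.00228.

-0.23%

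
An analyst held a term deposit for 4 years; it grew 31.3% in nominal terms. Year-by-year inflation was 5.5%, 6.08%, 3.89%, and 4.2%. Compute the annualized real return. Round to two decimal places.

2.03%

Cumulative inflation factor: 1.055 × 1.0608 × 1.0389 × 1.042 ≈ 1.21151.
Nominal growth factor: 1.31300. Real growth factor = 1.31300 / 1.21151 ≈ 1.08377.
Annualized: 1.08377^(1/4) − 1 ≈ 0.02032.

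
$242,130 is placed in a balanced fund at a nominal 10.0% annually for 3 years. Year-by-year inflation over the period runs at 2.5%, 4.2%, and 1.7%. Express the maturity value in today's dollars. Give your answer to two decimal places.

$296,697.66

Nominal value at maturity: $242,130 × (1 + 10.0%)^3 ≈ $322,275.03.
Price-level factor over 3 years: 1.025 × 1.042 × 1.017 = 1.08620685.
Dividing the nominal maturity value by the price-level factor gives the value in today's money.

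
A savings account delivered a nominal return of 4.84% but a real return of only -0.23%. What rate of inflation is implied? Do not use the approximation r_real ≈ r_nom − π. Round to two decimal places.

From (1+r_nom) = (1+r_real)(1+π), we get 1+π = (1 + 4.84%)/(1 − 0.23%) = 1.0484/0.9977 ≈ 1.05082.
So π ≈ 5.0817%.

5.08%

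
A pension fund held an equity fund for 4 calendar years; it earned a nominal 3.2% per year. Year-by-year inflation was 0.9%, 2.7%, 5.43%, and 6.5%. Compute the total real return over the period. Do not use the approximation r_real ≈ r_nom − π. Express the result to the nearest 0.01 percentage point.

-2.51%

Cumulative inflation factor: 1.009 × 1.027 × 1.0543 × 1.065 ≈ 1.16352.
Nominal growth factor: 1.13428. Real growth factor = 1.13428 / 1.16352 ≈ 0.97486.
Total real return ≈ -2.5137%.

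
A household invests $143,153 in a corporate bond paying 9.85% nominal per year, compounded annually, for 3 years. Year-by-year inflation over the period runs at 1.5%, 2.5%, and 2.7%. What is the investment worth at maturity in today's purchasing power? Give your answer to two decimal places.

$177,598.91

Nominal value at maturity: $143,153 × (1 + 9.85%)^3 ≈ $189,758.24.
Price-level factor over 3 years: 1.015 × 1.025 × 1.027 = 1.068465125.
The maturity value deflated by that factor is the answer in today's purchasing power.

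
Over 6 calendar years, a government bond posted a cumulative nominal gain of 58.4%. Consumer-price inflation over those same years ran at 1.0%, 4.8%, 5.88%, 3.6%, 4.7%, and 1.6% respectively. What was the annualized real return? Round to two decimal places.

4.23%

Cumulative inflation factor: 1.010 × 1.048 × 1.0588 × 1.036 × 1.047 × 1.016 ≈ 1.23508.
Nominal growth factor: 1.58400. Real growth factor = 1.58400 / 1.23508 ≈ 1.28250.
Annualized: 1.28250^(1/6) − 1 ≈ 0.04234.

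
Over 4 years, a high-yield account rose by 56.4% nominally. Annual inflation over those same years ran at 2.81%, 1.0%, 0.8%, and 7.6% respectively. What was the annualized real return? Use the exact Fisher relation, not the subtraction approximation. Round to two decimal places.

8.56%

Cumulative inflation factor: 1.0281 × 1.010 × 1.008 × 1.076 ≈ 1.12624.
Nominal growth factor: 1.56400. Real growth factor = 1.56400 / 1.12624 ≈ 1.38870.
Annualized: 1.38870^(1/4) − 1 ≈ 0.08555.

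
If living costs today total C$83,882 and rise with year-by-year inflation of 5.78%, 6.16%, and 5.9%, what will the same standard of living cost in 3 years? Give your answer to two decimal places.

Cumulative price-level factor: 1.0578 × 1.0616 × 1.059 ≈ 1.1892151483.
Multiplying C$83,882 by the price-level factor gives the future nominal sum.

C$99,753.75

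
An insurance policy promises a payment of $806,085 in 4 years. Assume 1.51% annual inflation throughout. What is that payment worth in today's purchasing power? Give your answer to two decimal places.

$759,181.35

Price-level factor over 4 years: (1 + 1.51%)^4 ≈ 1.0617818838.
Purchasing power today: $806,085 divided by that factor.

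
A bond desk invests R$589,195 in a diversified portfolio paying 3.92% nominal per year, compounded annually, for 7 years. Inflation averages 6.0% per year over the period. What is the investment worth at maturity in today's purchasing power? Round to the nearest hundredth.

R$512,875.51

Nominal value at maturity: R$589,195 × (1 + 3.92%)^7 ≈ R$771,175.14.
Price-level factor over 7 years: (1 + 6.0%)^7 ≈ 1.5036302590.
The maturity value deflated by that factor is the answer in today's purchasing power.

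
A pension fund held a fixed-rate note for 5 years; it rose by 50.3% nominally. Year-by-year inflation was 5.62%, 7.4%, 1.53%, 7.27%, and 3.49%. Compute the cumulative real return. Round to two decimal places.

Cumulative inflation factor: 1.0562 × 1.074 × 1.0153 × 1.0727 × 1.0349 ≈ 1.27856.
Nominal growth factor: 1.50300. Real growth factor = 1.50300 / 1.27856 ≈ 1.17554.
Total real return ≈ 17.5540%.

17.55%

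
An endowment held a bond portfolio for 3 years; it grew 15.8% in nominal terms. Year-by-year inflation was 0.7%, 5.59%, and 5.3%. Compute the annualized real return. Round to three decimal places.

1.129%

Cumulative inflation factor: 1.007 × 1.0559 × 1.053 ≈ 1.11965.
Nominal growth factor: 1.15800. Real growth factor = 1.15800 / 1.11965 ≈ 1.03426.
Annualized: 1.03426^(1/3) − 1 ≈ 0.01129.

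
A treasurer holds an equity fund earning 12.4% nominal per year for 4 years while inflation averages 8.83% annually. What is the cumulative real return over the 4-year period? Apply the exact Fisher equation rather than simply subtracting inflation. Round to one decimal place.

The annual real rate is (1+12.4%)/(1+8.83%) − 1 = 3.2803%.
Compounded over 4 years: (1 + 0.032803)^4 − 1 ≈ 0.13781.

13.8%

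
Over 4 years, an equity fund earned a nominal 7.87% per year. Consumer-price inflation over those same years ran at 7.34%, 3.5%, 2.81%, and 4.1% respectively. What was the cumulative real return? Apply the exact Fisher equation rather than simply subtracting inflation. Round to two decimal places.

13.87%

Cumulative inflation factor: 1.0734 × 1.035 × 1.0281 × 1.041 ≈ 1.18902.
Nominal growth factor: 1.35395. Real growth factor = 1.35395 / 1.18902 ≈ 1.13871.
Total real return ≈ 13.8714%.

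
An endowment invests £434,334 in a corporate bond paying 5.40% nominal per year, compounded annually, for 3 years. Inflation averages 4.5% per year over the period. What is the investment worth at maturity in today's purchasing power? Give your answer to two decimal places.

£445,652.95

Nominal value at maturity: £434,334 × (1 + 5.40%)^3 ≈ £508,564.05.
Price-level factor over 3 years: (1 + 4.5%)^3 = 1.141166125.
The maturity value deflated by that factor is the answer in today's purchasing power.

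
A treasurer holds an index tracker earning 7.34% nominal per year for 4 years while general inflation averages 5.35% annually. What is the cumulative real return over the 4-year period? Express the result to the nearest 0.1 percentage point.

The annual real rate is (1+7.34%)/(1+5.35%) − 1 = 1.8889%.
Compounded over 4 years: (1 + 0.018889)^4 − 1 ≈ 0.07773.

7.8%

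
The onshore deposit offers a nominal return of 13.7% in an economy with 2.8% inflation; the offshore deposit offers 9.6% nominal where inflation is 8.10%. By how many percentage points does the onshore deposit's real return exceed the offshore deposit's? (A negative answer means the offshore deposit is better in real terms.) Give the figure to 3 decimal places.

9.216

The onshore deposit real return: 1.137/1.028 − 1 = 10.6031%.
The offshore deposit real return: 1.096/1.0810 − 1 = 1.3876%.
Difference: 10.6031 − 1.3876 = 9.2155 pp.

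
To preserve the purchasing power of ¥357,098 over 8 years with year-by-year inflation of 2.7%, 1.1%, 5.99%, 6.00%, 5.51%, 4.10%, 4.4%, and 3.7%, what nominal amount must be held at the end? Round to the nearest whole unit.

Cumulative price-level factor: 1.027 × 1.011 × 1.0599 × 1.0600 × 1.0551 × 1.0410 × 1.044 × 1.037 ≈ 1.3871261663.
Multiplying ¥357,098 by the price-level factor gives the future nominal sum.

¥495,340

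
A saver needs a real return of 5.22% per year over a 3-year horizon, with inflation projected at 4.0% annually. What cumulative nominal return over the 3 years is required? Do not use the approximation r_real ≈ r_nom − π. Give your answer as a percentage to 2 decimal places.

Required annual nominal rate: (1+5.22%)(1+4.0%) − 1 = 9.4288%.
Cumulative over 3 years: (1 + 0.094288)^3 − 1 ≈ 0.31037.

31.04%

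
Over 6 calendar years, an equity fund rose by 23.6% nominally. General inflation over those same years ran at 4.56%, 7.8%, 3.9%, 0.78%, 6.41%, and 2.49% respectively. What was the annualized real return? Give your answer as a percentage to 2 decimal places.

Cumulative inflation factor: 1.0456 × 1.078 × 1.039 × 1.0078 × 1.0641 × 1.0249 ≈ 1.28718.
Nominal growth factor: 1.23600. Real growth factor = 1.23600 / 1.28718 ≈ 0.96024.
Annualized: 0.96024^(1/6) − 1 ≈ -0.00674.

-0.67%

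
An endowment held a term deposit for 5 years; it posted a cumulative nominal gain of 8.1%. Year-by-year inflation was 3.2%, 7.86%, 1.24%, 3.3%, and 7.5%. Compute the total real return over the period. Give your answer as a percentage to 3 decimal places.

Cumulative inflation factor: 1.032 × 1.0786 × 1.0124 × 1.033 × 1.075 ≈ 1.25141.
Nominal growth factor: 1.08100. Real growth factor = 1.08100 / 1.25141 ≈ 0.86382.
Total real return ≈ -13.6177%.

-13.618%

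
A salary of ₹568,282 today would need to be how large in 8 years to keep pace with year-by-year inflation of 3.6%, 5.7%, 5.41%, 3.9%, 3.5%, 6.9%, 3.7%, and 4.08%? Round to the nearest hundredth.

Cumulative price-level factor: 1.036 × 1.057 × 1.0541 × 1.039 × 1.035 × 1.069 × 1.037 × 1.0408 ≈ 1.4321753632.
Multiplying ₹568,282 by the price-level factor gives the future nominal sum.

₹813,879.48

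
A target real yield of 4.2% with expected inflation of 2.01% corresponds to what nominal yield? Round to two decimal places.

6.29%

By the Fisher equation, 1 + r_nom = (1 + 4.2%)(1 + 2.01%) = 1.042 × 1.0201 = 1.0629442.
So r_nom = 6.29442%.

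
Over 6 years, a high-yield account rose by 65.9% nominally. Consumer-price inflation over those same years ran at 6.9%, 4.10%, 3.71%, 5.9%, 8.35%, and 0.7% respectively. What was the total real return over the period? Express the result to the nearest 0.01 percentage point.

Cumulative inflation factor: 1.069 × 1.0410 × 1.0371 × 1.059 × 1.0835 × 1.007 ≈ 1.33353.
Nominal growth factor: 1.65900. Real growth factor = 1.65900 / 1.33353 ≈ 1.24406.
Total real return ≈ 24.4065%.

24.41%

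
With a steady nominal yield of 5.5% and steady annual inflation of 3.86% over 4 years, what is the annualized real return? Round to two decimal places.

1.58%

With constant rates the annual real return is the same each year: (1+5.5%)/(1+3.86%) − 1 = 0.01579.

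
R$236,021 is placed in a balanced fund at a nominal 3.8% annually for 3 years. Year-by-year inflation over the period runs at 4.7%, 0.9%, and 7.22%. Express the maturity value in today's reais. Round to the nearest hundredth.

R$233,039.24

Nominal value at maturity: R$236,021 × (1 + 3.8%)^3 ≈ R$263,962.79.
Price-level factor over 3 years: 1.047 × 1.009 × 1.0722 = 1.1326967406.
The maturity value deflated by that factor is the answer in today's purchasing power.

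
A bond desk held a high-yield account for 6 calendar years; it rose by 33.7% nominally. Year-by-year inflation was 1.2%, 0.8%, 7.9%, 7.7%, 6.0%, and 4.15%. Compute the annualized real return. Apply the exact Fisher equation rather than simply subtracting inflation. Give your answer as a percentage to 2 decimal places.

0.36%

Cumulative inflation factor: 1.012 × 1.008 × 1.079 × 1.077 × 1.060 × 1.0415 ≈ 1.30871.
Nominal growth factor: 1.33700. Real growth factor = 1.33700 / 1.30871 ≈ 1.02162.
Annualized: 1.02162^(1/6) − 1 ≈ 0.00357.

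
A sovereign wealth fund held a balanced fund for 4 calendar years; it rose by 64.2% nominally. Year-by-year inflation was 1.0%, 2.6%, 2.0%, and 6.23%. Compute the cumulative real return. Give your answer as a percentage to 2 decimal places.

Cumulative inflation factor: 1.010 × 1.026 × 1.020 × 1.0623 ≈ 1.12284.
Nominal growth factor: 1.64200. Real growth factor = 1.64200 / 1.12284 ≈ 1.46237.
Total real return ≈ 46.2369%.

46.24%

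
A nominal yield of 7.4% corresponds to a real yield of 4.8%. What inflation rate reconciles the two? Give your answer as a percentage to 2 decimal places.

From (1+r_nom) = (1+r_real)(1+π), we get 1+π = (1 + 7.4%)/(1 + 4.8%) = 1.074/1.048 ≈ 1.02481.
So π ≈ 2.4809%.

2.48%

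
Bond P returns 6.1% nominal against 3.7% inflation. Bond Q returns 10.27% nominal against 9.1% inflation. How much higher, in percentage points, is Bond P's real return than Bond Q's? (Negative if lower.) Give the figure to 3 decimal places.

1.242

Bond P real return: 1.061/1.037 − 1 = 2.3144%.
Bond Q real return: 1.1027/1.091 − 1 = 1.0724%.
Difference: 2.3144 − 1.0724 = 1.2420 pp.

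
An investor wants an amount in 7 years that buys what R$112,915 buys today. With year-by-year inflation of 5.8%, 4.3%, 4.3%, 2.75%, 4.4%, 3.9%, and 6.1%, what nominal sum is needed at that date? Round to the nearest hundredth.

Cumulative price-level factor: 1.058 × 1.043 × 1.043 × 1.0275 × 1.044 × 1.039 × 1.061 ≈ 1.3610295210.
Multiplying R$112,915 by the price-level factor gives the future nominal sum.

R$153,680.65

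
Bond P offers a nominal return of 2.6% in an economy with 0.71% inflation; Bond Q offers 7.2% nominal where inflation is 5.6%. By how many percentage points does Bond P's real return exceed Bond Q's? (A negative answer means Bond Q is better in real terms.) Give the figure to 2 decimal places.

Bond P real return: 1.026/1.0071 − 1 = 1.877%.
Bond Q real return: 1.072/1.056 − 1 = 1.515%.
Difference: 1.877 − 1.515 = 0.362 pp.

0.36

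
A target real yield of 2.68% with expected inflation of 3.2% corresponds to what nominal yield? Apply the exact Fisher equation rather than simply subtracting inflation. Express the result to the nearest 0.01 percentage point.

5.97%

By the Fisher equation, 1 + r_nom = (1 + 2.68%)(1 + 3.2%) = 1.0268 × 1.032 = 1.0596576.
So r_nom = 5.96576%.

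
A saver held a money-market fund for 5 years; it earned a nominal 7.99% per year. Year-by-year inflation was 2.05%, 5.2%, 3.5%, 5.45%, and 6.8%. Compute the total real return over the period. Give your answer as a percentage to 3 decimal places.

Cumulative inflation factor: 1.0205 × 1.052 × 1.035 × 1.0545 × 1.068 ≈ 1.25137.
Nominal growth factor: 1.46865. Real growth factor = 1.46865 / 1.25137 ≈ 1.17363.
Total real return ≈ 17.3629%.

17.363%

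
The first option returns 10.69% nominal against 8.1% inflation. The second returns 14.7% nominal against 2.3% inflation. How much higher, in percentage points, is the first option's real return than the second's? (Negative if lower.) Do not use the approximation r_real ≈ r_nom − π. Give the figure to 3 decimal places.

-9.725

The first option real return: 1.1069/1.081 − 1 = 2.3959%.
The second real return: 1.147/1.023 − 1 = 12.1212%.
Difference: 2.3959 − 12.1212 = -9.7253 pp.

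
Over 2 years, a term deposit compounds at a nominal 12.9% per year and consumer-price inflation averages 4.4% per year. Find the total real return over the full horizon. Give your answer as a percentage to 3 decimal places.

16.946%

The annual real rate is (1+12.9%)/(1+4.4%) − 1 = 8.1418%.
Compounded over 2 years: (1 + 0.081418)^2 − 1 ≈ 0.16946.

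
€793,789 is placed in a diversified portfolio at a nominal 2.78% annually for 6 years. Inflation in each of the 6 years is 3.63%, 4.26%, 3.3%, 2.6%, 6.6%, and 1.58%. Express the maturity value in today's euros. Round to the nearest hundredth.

€754,641.08

Nominal value at maturity: €793,789 × (1 + 2.78%)^6 ≈ €935,743.37.
Price-level factor over 6 years: 1.0363 × 1.0426 × 1.033 × 1.026 × 1.066 × 1.0158 ≈ 1.2399846650.
Dividing the nominal maturity value by the price-level factor gives the value in today's money.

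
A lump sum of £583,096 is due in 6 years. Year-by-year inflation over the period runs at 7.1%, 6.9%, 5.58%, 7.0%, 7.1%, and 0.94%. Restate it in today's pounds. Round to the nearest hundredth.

£417,017.88

Price-level factor over 6 years: 1.071 × 1.069 × 1.0558 × 1.070 × 1.071 × 1.0094 ≈ 1.3982517856.
Purchasing power today: £583,096 divided by that factor.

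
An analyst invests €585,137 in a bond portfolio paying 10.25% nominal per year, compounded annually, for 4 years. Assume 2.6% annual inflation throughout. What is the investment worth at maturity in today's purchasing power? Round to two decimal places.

Nominal value at maturity: €585,137 × (1 + 10.25%)^4 ≈ €864,513.85.
Price-level factor over 4 years: (1 + 2.6%)^4 ≈ 1.1081267610.
Dividing the nominal maturity value by the price-level factor gives the value in today's money.

€780,157.90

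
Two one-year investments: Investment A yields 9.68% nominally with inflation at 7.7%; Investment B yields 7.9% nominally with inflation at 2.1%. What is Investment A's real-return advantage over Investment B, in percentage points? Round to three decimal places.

Investment A real return: 1.0968/1.077 − 1 = 1.8384%.
Investment B real return: 1.079/1.021 − 1 = 5.6807%.
Difference: 1.8384 − 5.6807 = -3.8423 pp.

-3.842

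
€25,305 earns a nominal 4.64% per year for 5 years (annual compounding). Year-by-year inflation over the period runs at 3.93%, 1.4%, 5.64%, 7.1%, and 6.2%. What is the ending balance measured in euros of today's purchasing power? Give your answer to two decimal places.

€25,071.12

Nominal value at maturity: €25,305 × (1 + 4.64%)^5 ≈ €31,746.44.
Price-level factor over 5 years: 1.0393 × 1.014 × 1.0564 × 1.071 × 1.062 ≈ 1.2662552599.
The maturity value deflated by that factor is the answer in today's purchasing power.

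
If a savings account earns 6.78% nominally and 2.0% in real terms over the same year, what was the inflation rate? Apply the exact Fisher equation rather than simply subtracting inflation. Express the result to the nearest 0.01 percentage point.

4.69%

From (1+r_nom) = (1+r_real)(1+π), we get 1+π = (1 + 6.78%)/(1 + 2.0%) = 1.0678/1.020 ≈ 1.04686.
So π ≈ 4.6863%.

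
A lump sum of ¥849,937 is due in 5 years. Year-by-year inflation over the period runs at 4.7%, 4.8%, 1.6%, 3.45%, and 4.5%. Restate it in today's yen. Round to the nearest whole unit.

Price-level factor over 5 years: 1.047 × 1.048 × 1.016 × 1.0345 × 1.045 ≈ 1.2051704034.
Purchasing power today: ¥849,937 divided by that factor.

¥705,242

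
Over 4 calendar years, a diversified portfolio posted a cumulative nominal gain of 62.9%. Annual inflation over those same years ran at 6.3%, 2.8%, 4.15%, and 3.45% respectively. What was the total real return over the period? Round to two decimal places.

38.36%

Cumulative inflation factor: 1.063 × 1.028 × 1.0415 × 1.0345 ≈ 1.17738.
Nominal growth factor: 1.62900. Real growth factor = 1.62900 / 1.17738 ≈ 1.38358.
Total real return ≈ 38.3582%.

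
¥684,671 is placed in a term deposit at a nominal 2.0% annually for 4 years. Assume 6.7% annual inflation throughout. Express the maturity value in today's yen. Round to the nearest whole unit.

Nominal value at maturity: ¥684,671 × (1 + 2.0%)^4 ≈ ¥741,110.
Price-level factor over 4 years: (1 + 6.7%)^4 ≈ 1.2961572031.
The maturity value deflated by that factor is the answer in today's purchasing power.

¥571,775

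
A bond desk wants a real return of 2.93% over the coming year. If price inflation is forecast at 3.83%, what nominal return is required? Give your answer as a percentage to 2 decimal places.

6.87%

By the Fisher equation, 1 + r_nom = (1 + 2.93%)(1 + 3.83%) = 1.0293 × 1.0383 = 1.06872219.
So r_nom = 6.872219%.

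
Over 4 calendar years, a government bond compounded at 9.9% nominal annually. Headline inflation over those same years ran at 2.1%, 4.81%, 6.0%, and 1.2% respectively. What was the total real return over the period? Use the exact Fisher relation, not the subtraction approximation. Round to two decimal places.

27.08%

Cumulative inflation factor: 1.021 × 1.0481 × 1.060 × 1.012 ≈ 1.14793.
Nominal growth factor: 1.45878. Real growth factor = 1.45878 / 1.14793 ≈ 1.27080.
Total real return ≈ 27.0796%.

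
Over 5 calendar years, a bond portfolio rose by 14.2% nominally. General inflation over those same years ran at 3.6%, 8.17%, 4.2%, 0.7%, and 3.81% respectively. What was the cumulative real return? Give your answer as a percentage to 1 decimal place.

Cumulative inflation factor: 1.036 × 1.0817 × 1.042 × 1.007 × 1.0381 ≈ 1.22068.
Nominal growth factor: 1.14200. Real growth factor = 1.14200 / 1.22068 ≈ 0.93554.
Total real return ≈ -6.4458%.

-6.4%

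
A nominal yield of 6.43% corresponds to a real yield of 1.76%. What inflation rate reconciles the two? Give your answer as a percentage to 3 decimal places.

4.589%

From (1+r_nom) = (1+r_real)(1+π), we get 1+π = (1 + 6.43%)/(1 + 1.76%) = 1.0643/1.0176 ≈ 1.04589.
So π ≈ 4.5892%.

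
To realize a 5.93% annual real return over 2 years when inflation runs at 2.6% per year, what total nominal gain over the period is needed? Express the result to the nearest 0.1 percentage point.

18.1%

Required annual nominal rate: (1+5.93%)(1+2.6%) − 1 = 8.68418%.
Cumulative over 2 years: (1 + 0.0868418)^2 − 1 ≈ 0.18123.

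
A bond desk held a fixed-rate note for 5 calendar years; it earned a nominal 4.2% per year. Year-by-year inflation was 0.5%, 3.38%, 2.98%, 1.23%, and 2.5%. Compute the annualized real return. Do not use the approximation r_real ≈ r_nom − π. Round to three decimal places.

Cumulative inflation factor: 1.005 × 1.0338 × 1.0298 × 1.0123 × 1.025 ≈ 1.11017.
Nominal growth factor: 1.22840. Real growth factor = 1.22840 / 1.11017 ≈ 1.10650.
Annualized: 1.10650^(1/5) − 1 ≈ 0.02045.

2.045%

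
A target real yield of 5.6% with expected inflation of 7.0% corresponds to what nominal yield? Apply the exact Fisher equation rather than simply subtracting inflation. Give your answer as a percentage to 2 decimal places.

By the Fisher equation, 1 + r_nom = (1 + 5.6%)(1 + 7.0%) = 1.056 × 1.070 = 1.12992.
So r_nom = 12.992%.

12.99%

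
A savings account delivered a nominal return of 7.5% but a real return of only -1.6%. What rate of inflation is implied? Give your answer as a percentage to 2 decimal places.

9.25%

From (1+r_nom) = (1+r_real)(1+π), we get 1+π = (1 + 7.5%)/(1 − 1.6%) = 1.075/0.984 ≈ 1.09248.
So π ≈ 9.2480%.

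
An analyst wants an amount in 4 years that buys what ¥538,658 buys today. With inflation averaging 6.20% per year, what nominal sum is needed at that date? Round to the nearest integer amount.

¥685,190

Cumulative price-level factor: (1+6.20%)^4 ≈ 1.2720320883.
Multiplying ¥538,658 by the price-level factor gives the future nominal sum.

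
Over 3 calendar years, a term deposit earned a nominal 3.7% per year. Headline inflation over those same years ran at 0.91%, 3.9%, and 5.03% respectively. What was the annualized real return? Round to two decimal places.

Cumulative inflation factor: 1.0091 × 1.039 × 1.0503 ≈ 1.10119.
Nominal growth factor: 1.11516. Real growth factor = 1.11516 / 1.10119 ≈ 1.01268.
Annualized: 1.01268^(1/3) − 1 ≈ 0.00421.

0.42%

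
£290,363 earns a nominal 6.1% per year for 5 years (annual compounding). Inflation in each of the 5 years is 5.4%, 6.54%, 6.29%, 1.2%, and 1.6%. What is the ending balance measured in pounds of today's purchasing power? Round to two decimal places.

£318,125.34

Nominal value at maturity: £290,363 × (1 + 6.1%)^5 ≈ £390,407.54.
Price-level factor over 5 years: 1.054 × 1.0654 × 1.0629 × 1.012 × 1.016 ≈ 1.2272129539.
Dividing the nominal maturity value by the price-level factor gives the value in today's money.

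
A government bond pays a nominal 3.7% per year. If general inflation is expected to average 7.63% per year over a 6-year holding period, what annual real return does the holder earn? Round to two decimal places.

-3.65%

With constant rates the annual real return is the same each year: (1+3.7%)/(1+7.63%) − 1 = -0.03651.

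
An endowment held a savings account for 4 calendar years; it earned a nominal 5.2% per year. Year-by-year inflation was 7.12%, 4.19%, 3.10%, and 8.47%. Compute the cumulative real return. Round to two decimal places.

Cumulative inflation factor: 1.0712 × 1.0419 × 1.0310 × 1.0847 ≈ 1.24814.
Nominal growth factor: 1.22479. Real growth factor = 1.22479 / 1.24814 ≈ 0.98129.
Total real return ≈ -1.8708%.

-1.87%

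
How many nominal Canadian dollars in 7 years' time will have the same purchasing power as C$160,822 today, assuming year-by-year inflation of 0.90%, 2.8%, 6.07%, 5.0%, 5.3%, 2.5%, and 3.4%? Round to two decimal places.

C$207,340.62

Cumulative price-level factor: 1.0090 × 1.028 × 1.0607 × 1.050 × 1.053 × 1.025 × 1.034 ≈ 1.2892552962.
Multiplying C$160,822 by the price-level factor gives the future nominal sum.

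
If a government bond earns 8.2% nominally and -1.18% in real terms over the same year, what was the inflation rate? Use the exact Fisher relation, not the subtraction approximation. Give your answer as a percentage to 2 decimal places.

From (1+r_nom) = (1+r_real)(1+π), we get 1+π = (1 + 8.2%)/(1 − 1.18%) = 1.082/0.9882 ≈ 1.09492.
So π ≈ 9.4920%.

9.49%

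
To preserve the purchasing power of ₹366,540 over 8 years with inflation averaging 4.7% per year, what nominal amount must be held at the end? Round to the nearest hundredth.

₹529,291.39

Cumulative price-level factor: (1+4.7%)^8 ≈ 1.4440208149.
Multiplying ₹366,540 by the price-level factor gives the future nominal sum.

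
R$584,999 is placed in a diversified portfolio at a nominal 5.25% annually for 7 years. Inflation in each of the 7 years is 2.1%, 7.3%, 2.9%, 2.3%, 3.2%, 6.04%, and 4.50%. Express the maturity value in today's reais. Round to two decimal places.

R$634,640.34

Nominal value at maturity: R$584,999 × (1 + 5.25%)^7 ≈ R$836,969.93.
Price-level factor over 7 years: 1.021 × 1.073 × 1.029 × 1.023 × 1.032 × 1.0604 × 1.0450 ≈ 1.3188098414.
Dividing the nominal maturity value by the price-level factor gives the value in today's money.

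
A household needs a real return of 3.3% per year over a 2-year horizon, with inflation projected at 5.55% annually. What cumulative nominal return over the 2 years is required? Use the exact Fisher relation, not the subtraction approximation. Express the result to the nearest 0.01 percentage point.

18.88%

Required annual nominal rate: (1+3.3%)(1+5.55%) − 1 = 9.03315%.
Cumulative over 2 years: (1 + 0.0903315)^2 − 1 ≈ 0.18882.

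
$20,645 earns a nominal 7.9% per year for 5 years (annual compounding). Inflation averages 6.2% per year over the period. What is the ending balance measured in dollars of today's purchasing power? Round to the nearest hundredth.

$22,351.13

Nominal value at maturity: $20,645 × (1 + 7.9%)^5 ≈ $30,194.10.
Price-level factor over 5 years: (1 + 6.2%)^5 ≈ 1.3508980778.
Dividing the nominal maturity value by the price-level factor gives the value in today's money.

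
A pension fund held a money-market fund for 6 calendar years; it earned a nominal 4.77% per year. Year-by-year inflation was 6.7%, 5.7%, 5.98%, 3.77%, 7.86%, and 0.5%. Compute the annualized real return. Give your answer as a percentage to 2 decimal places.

Cumulative inflation factor: 1.067 × 1.057 × 1.0598 × 1.0377 × 1.0786 × 1.005 ≈ 1.34450.
Nominal growth factor: 1.32258. Real growth factor = 1.32258 / 1.34450 ≈ 0.98369.
Annualized: 0.98369^(1/6) − 1 ≈ -0.00274.

-0.27%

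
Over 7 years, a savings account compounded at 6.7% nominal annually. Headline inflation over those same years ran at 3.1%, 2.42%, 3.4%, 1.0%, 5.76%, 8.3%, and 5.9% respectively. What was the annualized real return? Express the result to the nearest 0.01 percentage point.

Cumulative inflation factor: 1.031 × 1.0242 × 1.034 × 1.010 × 1.0576 × 1.083 × 1.059 ≈ 1.33762.
Nominal growth factor: 1.57453. Real growth factor = 1.57453 / 1.33762 ≈ 1.17712.
Annualized: 1.17712^(1/7) − 1 ≈ 0.02357.

2.36%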